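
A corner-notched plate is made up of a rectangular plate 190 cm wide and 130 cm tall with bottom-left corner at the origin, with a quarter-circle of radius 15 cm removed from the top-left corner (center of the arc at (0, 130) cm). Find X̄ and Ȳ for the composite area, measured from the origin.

plate: A = 190 × 130 = 24700.00, centroid at (95.00, 65.00).
removed quarter-circle: A = −¼π·15² = -176.71, centroid at (6.37, 123.63).
ΣA = 24523.29 cm², ΣAX̄ = 2345375.00 cm³, ΣAȲ = 1583652.10 cm³.
X̄ = 2345375.00/24523.29 = 95.64 cm; Ȳ = 1583652.10/24523.29 = 64.58 cm.

X̄ = 95.64 cm, Ȳ = 64.58 cm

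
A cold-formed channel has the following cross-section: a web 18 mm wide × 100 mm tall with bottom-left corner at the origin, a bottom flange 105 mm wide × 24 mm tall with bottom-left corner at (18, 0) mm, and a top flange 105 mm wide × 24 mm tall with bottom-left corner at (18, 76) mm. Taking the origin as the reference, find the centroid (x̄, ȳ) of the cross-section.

x̄ = 54.32 mm, ȳ = 50.00 mm

Part | A | x̄ᵢ | ȳᵢ | A·x̄ᵢ | A·ȳᵢ
web | 1800.00 | 9.00 | 50.00 | 16200.00 | 90000.00
bottom flange | 2520.00 | 70.50 | 12.00 | 177660.00 | 30240.00
top flange | 2520.00 | 70.50 | 88.00 | 177660.00 | 221760.00
Σ | 6840.00 |  |  | 371520.00 | 342000.00
x̄ = 371520.00 / 6840.00 = 54.32 mm
ȳ = 342000.00 / 6840.00 = 50.00 mm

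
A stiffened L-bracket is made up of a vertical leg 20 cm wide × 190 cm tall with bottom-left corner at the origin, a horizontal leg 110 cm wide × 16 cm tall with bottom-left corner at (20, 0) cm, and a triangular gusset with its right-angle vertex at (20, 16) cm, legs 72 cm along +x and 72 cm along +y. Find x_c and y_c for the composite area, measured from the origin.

vertical leg: A = 20 × 190 = 3800.00, centroid at (10.00, 95.00).
horizontal leg: A = 110 × 16 = 1760.00, centroid at (75.00, 8.00).
gusset: A = ½·72·72 = 2592.00, centroid at (44.00, 40.00).
ΣA = 8152.00 cm²
ΣAx_c = (3800.00)(10.00) + (1760.00)(75.00) + (2592.00)(44.00) = 284048.00 cm³
ΣAy_c = (3800.00)(95.00) + (1760.00)(8.00) + (2592.00)(40.00) = 478760.00 cm³
x_c = 284048.00 / 8152.00 = 34.84 cm
y_c = 478760.00 / 8152.00 = 58.73 cm

x_c = 34.84 cm, y_c = 58.73 cm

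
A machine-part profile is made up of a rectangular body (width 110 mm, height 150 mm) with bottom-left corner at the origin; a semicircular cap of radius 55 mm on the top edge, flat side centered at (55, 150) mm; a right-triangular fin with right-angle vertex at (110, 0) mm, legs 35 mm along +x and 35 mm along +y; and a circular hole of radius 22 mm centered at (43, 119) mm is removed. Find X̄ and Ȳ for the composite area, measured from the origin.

X̄ = 57.90 mm, Ȳ = 92.77 mm

rectangular body: A = 110 × 150 = 16500.00, centroid at (55.00, 75.00).
semicircular top: A = ½π·55² = 4751.66, centroid at (55.00, 173.34).
triangular fin: A = ½·35·35 = 612.50, centroid at (121.67, 11.67).
hole: A = −π·22² = -1520.53, centroid at (43.00, 119.00).
ΣA = 20343.63 mm²
ΣAX̄ = (16500.00)(55.00) + (4751.66)(55.00) + (612.50)(121.67) + (-1520.53)(43.00) = 1177979.25 mm³
ΣAȲ = (16500.00)(75.00) + (4751.66)(173.34) + (612.50)(11.67) + (-1520.53)(119.00) = 1887368.16 mm³
X̄ = 1177979.25 / 20343.63 = 57.90 mm
Ȳ = 1887368.16 / 20343.63 = 92.77 mm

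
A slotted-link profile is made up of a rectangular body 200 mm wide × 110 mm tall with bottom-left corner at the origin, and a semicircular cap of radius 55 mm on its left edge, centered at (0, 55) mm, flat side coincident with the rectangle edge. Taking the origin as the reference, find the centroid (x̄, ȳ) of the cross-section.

rectangular body: A = 200 × 110 = 22000.00, centroid at (100.00, 55.00).
semicircular end: A = ½π·55² = 4751.66, centroid at (-23.34, 55.00).
ΣA = 26751.66 mm², ΣAx̄ = 2089083.33 mm³, ΣAȳ = 1471341.24 mm³.
x̄ = 2089083.33/26751.66 = 78.09 mm; ȳ = 1471341.24/26751.66 = 55.00 mm.

x̄ = 78.09 mm, ȳ = 55.00 mm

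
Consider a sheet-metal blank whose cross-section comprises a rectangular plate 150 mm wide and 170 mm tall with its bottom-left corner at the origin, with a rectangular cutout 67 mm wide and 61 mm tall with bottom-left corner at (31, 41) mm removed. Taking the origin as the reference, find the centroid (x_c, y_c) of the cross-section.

x_c = 77.00 mm, y_c = 87.58 mm

plate: A = 150 × 170 = 25500.00, centroid at (75.00, 85.00).
hole: A = −(67 × 61) = -4087.00, centroid at (64.50, 71.50).
ΣA = 21413.00 mm²
ΣAx_c = (25500.00)(75.00) + (-4087.00)(64.50) = 1648888.50 mm³
ΣAy_c = (25500.00)(85.00) + (-4087.00)(71.50) = 1875279.50 mm³
x_c = 1648888.50 / 21413.00 = 77.00 mm
y_c = 1875279.50 / 21413.00 = 87.58 mm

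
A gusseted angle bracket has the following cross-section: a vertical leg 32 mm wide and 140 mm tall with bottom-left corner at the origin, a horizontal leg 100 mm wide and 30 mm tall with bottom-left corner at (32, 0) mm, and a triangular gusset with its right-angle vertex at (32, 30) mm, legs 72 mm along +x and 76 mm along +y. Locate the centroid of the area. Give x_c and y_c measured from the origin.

x_c = 46.09 mm, y_c = 49.92 mm

vertical leg: A = 32 × 140 = 4480.00, centroid at (16.00, 70.00).
horizontal leg: A = 100 × 30 = 3000.00, centroid at (82.00, 15.00).
gusset: A = ½·72·76 = 2736.00, centroid at (56.00, 55.33).
ΣA = 10216.00 mm²
ΣAx_c = (4480.00)(16.00) + (3000.00)(82.00) + (2736.00)(56.00) = 470896.00 mm³
ΣAy_c = (4480.00)(70.00) + (3000.00)(15.00) + (2736.00)(55.33) = 509992.00 mm³
x_c = 470896.00 / 10216.00 = 46.09 mm
y_c = 509992.00 / 10216.00 = 49.92 mm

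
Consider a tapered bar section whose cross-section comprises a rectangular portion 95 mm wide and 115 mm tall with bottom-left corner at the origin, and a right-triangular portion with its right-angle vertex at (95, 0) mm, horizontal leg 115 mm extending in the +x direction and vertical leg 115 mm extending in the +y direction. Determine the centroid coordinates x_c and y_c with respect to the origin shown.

rectangular portion: A = 95 × 115 = 10925.00, centroid at (47.50, 57.50).
triangular portion: A = ½·115·115 = 6612.50, centroid at (133.33, 38.33).
ΣA = 17537.50 mm², ΣAx_c = 1400604.17 mm³, ΣAy_c = 881666.67 mm³.
x_c = 1400604.17/17537.50 = 79.86 mm; y_c = 881666.67/17537.50 = 50.27 mm.

x_c = 79.86 mm, y_c = 50.27 mm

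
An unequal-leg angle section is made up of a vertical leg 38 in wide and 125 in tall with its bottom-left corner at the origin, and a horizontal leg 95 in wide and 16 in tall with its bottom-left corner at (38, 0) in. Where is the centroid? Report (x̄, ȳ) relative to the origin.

Part | A | x̄ᵢ | ȳᵢ | A·x̄ᵢ | A·ȳᵢ
vertical leg | 4750.00 | 19.00 | 62.50 | 90250.00 | 296875.00
horizontal leg | 1520.00 | 85.50 | 8.00 | 129960.00 | 12160.00
Σ | 6270.00 |  |  | 220210.00 | 309035.00
x̄ = 220210.00 / 6270.00 = 35.12 in
ȳ = 309035.00 / 6270.00 = 49.29 in

x̄ = 35.12 in, ȳ = 49.29 in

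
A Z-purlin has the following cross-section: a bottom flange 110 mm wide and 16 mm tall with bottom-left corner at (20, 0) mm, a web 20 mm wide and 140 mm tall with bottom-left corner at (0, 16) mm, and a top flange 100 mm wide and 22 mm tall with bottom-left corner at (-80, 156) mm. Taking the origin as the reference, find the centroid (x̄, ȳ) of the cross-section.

x̄ = 13.91 mm, ȳ = 92.05 mm

bottom flange: A = 110 × 16 = 1760.00, centroid at (75.00, 8.00).
web: A = 20 × 140 = 2800.00, centroid at (10.00, 86.00).
top flange: A = 100 × 22 = 2200.00, centroid at (-30.00, 167.00).
ΣA = 6760.00 mm²
ΣAx̄ = (1760.00)(75.00) + (2800.00)(10.00) + (2200.00)(-30.00) = 94000.00 mm³
ΣAȳ = (1760.00)(8.00) + (2800.00)(86.00) + (2200.00)(167.00) = 622280.00 mm³
x̄ = 94000.00 / 6760.00 = 13.91 mm
ȳ = 622280.00 / 6760.00 = 92.05 mm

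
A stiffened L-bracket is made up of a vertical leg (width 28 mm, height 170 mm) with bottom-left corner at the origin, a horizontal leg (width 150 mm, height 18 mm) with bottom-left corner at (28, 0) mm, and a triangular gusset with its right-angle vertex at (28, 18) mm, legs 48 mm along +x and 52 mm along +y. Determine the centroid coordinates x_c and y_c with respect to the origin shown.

x_c = 45.89 mm, y_c = 54.32 mm

vertical leg: A = 28 × 170 = 4760.00, centroid at (14.00, 85.00).
horizontal leg: A = 150 × 18 = 2700.00, centroid at (103.00, 9.00).
gusset: A = ½·48·52 = 1248.00, centroid at (44.00, 35.33).
ΣA = 8708.00 mm², ΣAx_c = 399652.00 mm³, ΣAy_c = 472996.00 mm³.
x_c = 399652.00/8708.00 = 45.89 mm; y_c = 472996.00/8708.00 = 54.32 mm.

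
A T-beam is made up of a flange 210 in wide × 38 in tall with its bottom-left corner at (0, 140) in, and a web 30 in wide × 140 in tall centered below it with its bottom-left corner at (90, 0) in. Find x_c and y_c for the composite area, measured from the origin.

Part | A | x̄ᵢ | ȳᵢ | A·x̄ᵢ | A·ȳᵢ
web | 4200.00 | 105.00 | 70.00 | 441000.00 | 294000.00
flange | 7980.00 | 105.00 | 159.00 | 837900.00 | 1268820.00
Σ | 12180.00 |  |  | 1278900.00 | 1562820.00
x_c = 1278900.00 / 12180.00 = 105.00 in
y_c = 1562820.00 / 12180.00 = 128.31 in

x_c = 105.00 in, y_c = 128.31 in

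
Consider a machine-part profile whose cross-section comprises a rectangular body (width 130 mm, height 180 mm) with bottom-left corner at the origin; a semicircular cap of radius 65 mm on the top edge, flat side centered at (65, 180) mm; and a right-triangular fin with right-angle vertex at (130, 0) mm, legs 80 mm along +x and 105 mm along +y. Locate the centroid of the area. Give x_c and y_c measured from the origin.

rectangular body: A = 130 × 180 = 23400.00, centroid at (65.00, 90.00).
semicircular top: A = ½π·65² = 6636.61, centroid at (65.00, 207.59).
triangular fin: A = ½·80·105 = 4200.00, centroid at (156.67, 35.00).
ΣA = 34236.61 mm²
ΣAx_c = (23400.00)(65.00) + (6636.61)(65.00) + (4200.00)(156.67) = 2610379.94 mm³
ΣAy_c = (23400.00)(90.00) + (6636.61)(207.59) + (4200.00)(35.00) = 3630673.94 mm³
x_c = 2610379.94 / 34236.61 = 76.25 mm
y_c = 3630673.94 / 34236.61 = 106.05 mm

x_c = 76.25 mm, y_c = 106.05 mm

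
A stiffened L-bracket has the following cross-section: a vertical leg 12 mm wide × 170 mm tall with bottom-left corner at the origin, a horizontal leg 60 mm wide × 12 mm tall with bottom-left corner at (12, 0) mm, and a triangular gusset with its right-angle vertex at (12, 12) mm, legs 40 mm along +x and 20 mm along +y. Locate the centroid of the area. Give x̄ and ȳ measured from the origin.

vertical leg: A = 12 × 170 = 2040.00, centroid at (6.00, 85.00).
horizontal leg: A = 60 × 12 = 720.00, centroid at (42.00, 6.00).
gusset: A = ½·40·20 = 400.00, centroid at (25.33, 18.67).
ΣA = 3160.00 mm²
ΣAx̄ = (2040.00)(6.00) + (720.00)(42.00) + (400.00)(25.33) = 52613.33 mm³
ΣAȳ = (2040.00)(85.00) + (720.00)(6.00) + (400.00)(18.67) = 185186.67 mm³
x̄ = 52613.33 / 3160.00 = 16.65 mm
ȳ = 185186.67 / 3160.00 = 58.60 mm

x̄ = 16.65 mm, ȳ = 58.60 mm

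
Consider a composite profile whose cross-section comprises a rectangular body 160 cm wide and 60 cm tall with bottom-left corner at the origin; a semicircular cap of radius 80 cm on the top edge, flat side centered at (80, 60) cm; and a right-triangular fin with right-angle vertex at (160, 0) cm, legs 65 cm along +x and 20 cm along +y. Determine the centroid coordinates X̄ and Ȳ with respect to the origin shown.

Part | A | x̄ᵢ | ȳᵢ | A·x̄ᵢ | A·ȳᵢ
rectangular body | 9600.00 | 80.00 | 30.00 | 768000.00 | 288000.00
semicircular top | 10053.10 | 80.00 | 93.95 | 804247.72 | 944519.12
triangular fin | 650.00 | 181.67 | 6.67 | 118083.33 | 4333.33
Σ | 20303.10 |  |  | 1690331.05 | 1236852.46
X̄ = 1690331.05 / 20303.10 = 83.25 cm
Ȳ = 1236852.46 / 20303.10 = 60.92 cm

X̄ = 83.25 cm, Ȳ = 60.92 cm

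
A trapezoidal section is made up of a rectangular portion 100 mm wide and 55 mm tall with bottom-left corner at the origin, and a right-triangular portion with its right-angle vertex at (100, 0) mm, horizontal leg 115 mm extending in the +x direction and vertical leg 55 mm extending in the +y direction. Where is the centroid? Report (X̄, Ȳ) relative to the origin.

X̄ = 82.25 mm, Ȳ = 24.15 mm

rectangular portion: A = 100 × 55 = 5500.00, centroid at (50.00, 27.50).
triangular portion: A = ½·115·55 = 3162.50, centroid at (138.33, 18.33).
ΣA = 8662.50 mm²
ΣAX̄ = (5500.00)(50.00) + (3162.50)(138.33) = 712479.17 mm³
ΣAȲ = (5500.00)(27.50) + (3162.50)(18.33) = 209229.17 mm³
X̄ = 712479.17 / 8662.50 = 82.25 mm
Ȳ = 209229.17 / 8662.50 = 24.15 mm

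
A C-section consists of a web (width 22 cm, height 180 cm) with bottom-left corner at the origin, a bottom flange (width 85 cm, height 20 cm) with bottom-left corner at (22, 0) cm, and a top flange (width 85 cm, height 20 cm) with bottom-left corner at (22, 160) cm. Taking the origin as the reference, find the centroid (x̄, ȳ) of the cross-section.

x̄ = 35.71 cm, ȳ = 90.00 cm

web: A = 22 × 180 = 3960.00, centroid at (11.00, 90.00).
bottom flange: A = 85 × 20 = 1700.00, centroid at (64.50, 10.00).
top flange: A = 85 × 20 = 1700.00, centroid at (64.50, 170.00).
ΣA = 7360.00 cm²
ΣAx̄ = (3960.00)(11.00) + (1700.00)(64.50) + (1700.00)(64.50) = 262860.00 cm³
ΣAȳ = (3960.00)(90.00) + (1700.00)(10.00) + (1700.00)(170.00) = 662400.00 cm³
x̄ = 262860.00 / 7360.00 = 35.71 cm
ȳ = 662400.00 / 7360.00 = 90.00 cm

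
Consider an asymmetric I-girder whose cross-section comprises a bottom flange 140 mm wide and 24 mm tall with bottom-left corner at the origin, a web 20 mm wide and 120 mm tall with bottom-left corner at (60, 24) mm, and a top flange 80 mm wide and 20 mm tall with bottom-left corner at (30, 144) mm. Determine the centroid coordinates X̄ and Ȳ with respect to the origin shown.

X̄ = 70.00 mm, Ȳ = 66.35 mm

bottom flange: A = 140 × 24 = 3360.00, centroid at (70.00, 12.00).
web: A = 20 × 120 = 2400.00, centroid at (70.00, 84.00).
top flange: A = 80 × 20 = 1600.00, centroid at (70.00, 154.00).
ΣA = 7360.00 mm²
ΣAX̄ = (3360.00)(70.00) + (2400.00)(70.00) + (1600.00)(70.00) = 515200.00 mm³
ΣAȲ = (3360.00)(12.00) + (2400.00)(84.00) + (1600.00)(154.00) = 488320.00 mm³
X̄ = 515200.00 / 7360.00 = 70.00 mm
Ȳ = 488320.00 / 7360.00 = 66.35 mm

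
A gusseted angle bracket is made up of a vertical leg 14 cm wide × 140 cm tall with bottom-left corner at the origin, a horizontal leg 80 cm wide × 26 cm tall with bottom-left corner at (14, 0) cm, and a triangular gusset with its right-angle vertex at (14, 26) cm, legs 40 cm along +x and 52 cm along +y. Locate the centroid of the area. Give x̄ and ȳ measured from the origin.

x̄ = 30.41 cm, ȳ = 41.20 cm

Part | A | x̄ᵢ | ȳᵢ | A·x̄ᵢ | A·ȳᵢ
vertical leg | 1960.00 | 7.00 | 70.00 | 13720.00 | 137200.00
horizontal leg | 2080.00 | 54.00 | 13.00 | 112320.00 | 27040.00
gusset | 1040.00 | 27.33 | 43.33 | 28426.67 | 45066.67
Σ | 5080.00 |  |  | 154466.67 | 209306.67
x̄ = 154466.67 / 5080.00 = 30.41 cm
ȳ = 209306.67 / 5080.00 = 41.20 cm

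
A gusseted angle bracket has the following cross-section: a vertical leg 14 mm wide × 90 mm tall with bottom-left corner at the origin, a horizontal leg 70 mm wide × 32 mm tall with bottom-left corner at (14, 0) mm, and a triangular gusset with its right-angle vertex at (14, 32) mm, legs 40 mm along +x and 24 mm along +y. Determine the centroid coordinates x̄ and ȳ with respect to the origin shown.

Part | A | x̄ᵢ | ȳᵢ | A·x̄ᵢ | A·ȳᵢ
vertical leg | 1260.00 | 7.00 | 45.00 | 8820.00 | 56700.00
horizontal leg | 2240.00 | 49.00 | 16.00 | 109760.00 | 35840.00
gusset | 480.00 | 27.33 | 40.00 | 13120.00 | 19200.00
Σ | 3980.00 |  |  | 131700.00 | 111740.00
x̄ = 131700.00 / 3980.00 = 33.09 mm
ȳ = 111740.00 / 3980.00 = 28.08 mm

x̄ = 33.09 mm, ȳ = 28.08 mm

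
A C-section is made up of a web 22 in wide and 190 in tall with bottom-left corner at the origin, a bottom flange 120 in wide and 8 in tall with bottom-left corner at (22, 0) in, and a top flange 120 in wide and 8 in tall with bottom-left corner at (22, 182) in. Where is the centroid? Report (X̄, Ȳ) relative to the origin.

X̄ = 33.35 in, Ȳ = 95.00 in

Part | A | x̄ᵢ | ȳᵢ | A·x̄ᵢ | A·ȳᵢ
web | 4180.00 | 11.00 | 95.00 | 45980.00 | 397100.00
bottom flange | 960.00 | 82.00 | 4.00 | 78720.00 | 3840.00
top flange | 960.00 | 82.00 | 186.00 | 78720.00 | 178560.00
Σ | 6100.00 |  |  | 203420.00 | 579500.00
X̄ = 203420.00 / 6100.00 = 33.35 in
Ȳ = 579500.00 / 6100.00 = 95.00 in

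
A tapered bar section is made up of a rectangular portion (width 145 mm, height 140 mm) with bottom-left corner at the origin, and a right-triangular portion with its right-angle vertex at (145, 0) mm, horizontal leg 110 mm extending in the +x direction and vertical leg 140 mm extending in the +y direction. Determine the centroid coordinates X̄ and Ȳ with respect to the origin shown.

X̄ = 102.52 mm, Ȳ = 63.58 mm

rectangular portion: A = 145 × 140 = 20300.00, centroid at (72.50, 70.00).
triangular portion: A = ½·110·140 = 7700.00, centroid at (181.67, 46.67).
ΣA = 28000.00 mm², ΣAX̄ = 2870583.33 mm³, ΣAȲ = 1780333.33 mm³.
X̄ = 2870583.33/28000.00 = 102.52 mm; Ȳ = 1780333.33/28000.00 = 63.58 mm.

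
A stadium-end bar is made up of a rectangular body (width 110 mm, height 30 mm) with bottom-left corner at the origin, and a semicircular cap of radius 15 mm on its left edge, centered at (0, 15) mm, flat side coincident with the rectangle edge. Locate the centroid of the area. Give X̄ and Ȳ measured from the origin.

X̄ = 49.06 mm, Ȳ = 15.00 mm

rectangular body: A = 110 × 30 = 3300.00, centroid at (55.00, 15.00).
semicircular end: A = ½π·15² = 353.43, centroid at (-6.37, 15.00).
ΣA = 3653.43 mm², ΣAX̄ = 179250.00 mm³, ΣAȲ = 54801.44 mm³.
X̄ = 179250.00/3653.43 = 49.06 mm; Ȳ = 54801.44/3653.43 = 15.00 mm.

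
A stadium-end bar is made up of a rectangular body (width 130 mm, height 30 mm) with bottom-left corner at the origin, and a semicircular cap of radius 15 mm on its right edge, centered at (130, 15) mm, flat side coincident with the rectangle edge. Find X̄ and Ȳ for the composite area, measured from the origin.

X̄ = 70.93 mm, Ȳ = 15.00 mm

rectangular body: A = 130 × 30 = 3900.00, centroid at (65.00, 15.00).
semicircular end: A = ½π·15² = 353.43, centroid at (136.37, 15.00).
ΣA = 4253.43 mm²
ΣAX̄ = (3900.00)(65.00) + (353.43)(136.37) = 301695.79 mm³
ΣAȲ = (3900.00)(15.00) + (353.43)(15.00) = 63801.44 mm³
X̄ = 301695.79 / 4253.43 = 70.93 mm
Ȳ = 63801.44 / 4253.43 = 15.00 mm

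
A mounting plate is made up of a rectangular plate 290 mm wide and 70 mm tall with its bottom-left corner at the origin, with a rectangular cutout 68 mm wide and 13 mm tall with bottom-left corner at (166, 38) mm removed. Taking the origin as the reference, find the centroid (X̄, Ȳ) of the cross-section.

plate: A = 290 × 70 = 20300.00, centroid at (145.00, 35.00).
hole: A = −(68 × 13) = -884.00, centroid at (200.00, 44.50).
ΣA = 19416.00 mm²
ΣAX̄ = (20300.00)(145.00) + (-884.00)(200.00) = 2766700.00 mm³
ΣAȲ = (20300.00)(35.00) + (-884.00)(44.50) = 671162.00 mm³
X̄ = 2766700.00 / 19416.00 = 142.50 mm
Ȳ = 671162.00 / 19416.00 = 34.57 mm

X̄ = 142.50 mm, Ȳ = 34.57 mm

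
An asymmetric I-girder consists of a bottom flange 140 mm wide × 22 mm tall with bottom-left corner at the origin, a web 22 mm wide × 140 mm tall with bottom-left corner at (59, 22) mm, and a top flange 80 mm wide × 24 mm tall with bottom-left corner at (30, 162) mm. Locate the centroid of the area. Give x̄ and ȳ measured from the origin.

x̄ = 70.00 mm, ȳ = 80.61 mm

bottom flange: A = 140 × 22 = 3080.00, centroid at (70.00, 11.00).
web: A = 22 × 140 = 3080.00, centroid at (70.00, 92.00).
top flange: A = 80 × 24 = 1920.00, centroid at (70.00, 174.00).
ΣA = 8080.00 mm²
ΣAx̄ = (3080.00)(70.00) + (3080.00)(70.00) + (1920.00)(70.00) = 565600.00 mm³
ΣAȳ = (3080.00)(11.00) + (3080.00)(92.00) + (1920.00)(174.00) = 651320.00 mm³
x̄ = 565600.00 / 8080.00 = 70.00 mm
ȳ = 651320.00 / 8080.00 = 80.61 mm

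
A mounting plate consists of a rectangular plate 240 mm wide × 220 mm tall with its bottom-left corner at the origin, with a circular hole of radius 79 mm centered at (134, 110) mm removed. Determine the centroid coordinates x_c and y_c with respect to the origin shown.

Part | A | x̄ᵢ | ȳᵢ | A·x̄ᵢ | A·ȳᵢ
plate | 52800.00 | 120.00 | 110.00 | 6336000.00 | 5808000.00
hole | -19606.68 | 134.00 | 110.00 | -2627295.09 | -2156734.77
Σ | 33193.32 |  |  | 3708704.91 | 3651265.23
x_c = 3708704.91 / 33193.32 = 111.73 mm
y_c = 3651265.23 / 33193.32 = 110.00 mm

x_c = 111.73 mm, y_c = 110.00 mm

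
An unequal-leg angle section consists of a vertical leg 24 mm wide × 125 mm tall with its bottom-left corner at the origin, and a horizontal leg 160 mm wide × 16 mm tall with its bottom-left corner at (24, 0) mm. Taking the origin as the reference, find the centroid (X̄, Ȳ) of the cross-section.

X̄ = 54.36 mm, Ȳ = 37.41 mm

Part | A | x̄ᵢ | ȳᵢ | A·x̄ᵢ | A·ȳᵢ
vertical leg | 3000.00 | 12.00 | 62.50 | 36000.00 | 187500.00
horizontal leg | 2560.00 | 104.00 | 8.00 | 266240.00 | 20480.00
Σ | 5560.00 |  |  | 302240.00 | 207980.00
X̄ = 302240.00 / 5560.00 = 54.36 mm
Ȳ = 207980.00 / 5560.00 = 37.41 mm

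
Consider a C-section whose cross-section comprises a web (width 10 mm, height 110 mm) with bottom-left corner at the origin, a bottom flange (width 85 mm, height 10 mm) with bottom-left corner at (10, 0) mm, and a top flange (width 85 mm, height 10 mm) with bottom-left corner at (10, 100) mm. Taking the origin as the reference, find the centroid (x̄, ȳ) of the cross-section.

web: A = 10 × 110 = 1100.00, centroid at (5.00, 55.00).
bottom flange: A = 85 × 10 = 850.00, centroid at (52.50, 5.00).
top flange: A = 85 × 10 = 850.00, centroid at (52.50, 105.00).
ΣA = 2800.00 mm², ΣAx̄ = 94750.00 mm³, ΣAȳ = 154000.00 mm³.
x̄ = 94750.00/2800.00 = 33.84 mm; ȳ = 154000.00/2800.00 = 55.00 mm.

x̄ = 33.84 mm, ȳ = 55.00 mm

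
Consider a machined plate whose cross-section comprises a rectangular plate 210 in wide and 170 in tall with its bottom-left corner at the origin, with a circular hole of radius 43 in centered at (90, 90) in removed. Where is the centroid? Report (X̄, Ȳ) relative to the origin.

Part | A | x̄ᵢ | ȳᵢ | A·x̄ᵢ | A·ȳᵢ
plate | 35700.00 | 105.00 | 85.00 | 3748500.00 | 3034500.00
hole | -5808.80 | 90.00 | 90.00 | -522792.43 | -522792.43
Σ | 29891.20 |  |  | 3225707.57 | 2511707.57
X̄ = 3225707.57 / 29891.20 = 107.91 in
Ȳ = 2511707.57 / 29891.20 = 84.03 in

X̄ = 107.91 in, Ȳ = 84.03 in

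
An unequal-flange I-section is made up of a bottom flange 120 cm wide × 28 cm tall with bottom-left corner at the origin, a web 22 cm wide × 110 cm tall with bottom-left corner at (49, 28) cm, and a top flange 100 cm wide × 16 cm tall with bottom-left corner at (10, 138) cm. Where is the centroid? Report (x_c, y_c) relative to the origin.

Part | A | x̄ᵢ | ȳᵢ | A·x̄ᵢ | A·ȳᵢ
bottom flange | 3360.00 | 60.00 | 14.00 | 201600.00 | 47040.00
web | 2420.00 | 60.00 | 83.00 | 145200.00 | 200860.00
top flange | 1600.00 | 60.00 | 146.00 | 96000.00 | 233600.00
Σ | 7380.00 |  |  | 442800.00 | 481500.00
x_c = 442800.00 / 7380.00 = 60.00 cm
y_c = 481500.00 / 7380.00 = 65.24 cm

x_c = 60.00 cm, y_c = 65.24 cm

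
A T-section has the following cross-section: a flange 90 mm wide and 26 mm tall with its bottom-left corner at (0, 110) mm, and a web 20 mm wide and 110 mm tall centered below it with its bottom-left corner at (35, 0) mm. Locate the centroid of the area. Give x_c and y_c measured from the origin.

web: A = 20 × 110 = 2200.00, centroid at (45.00, 55.00).
flange: A = 90 × 26 = 2340.00, centroid at (45.00, 123.00).
ΣA = 4540.00 mm²
ΣAx_c = (2200.00)(45.00) + (2340.00)(45.00) = 204300.00 mm³
ΣAy_c = (2200.00)(55.00) + (2340.00)(123.00) = 408820.00 mm³
x_c = 204300.00 / 4540.00 = 45.00 mm
y_c = 408820.00 / 4540.00 = 90.05 mm

x_c = 45.00 mm, y_c = 90.05 mm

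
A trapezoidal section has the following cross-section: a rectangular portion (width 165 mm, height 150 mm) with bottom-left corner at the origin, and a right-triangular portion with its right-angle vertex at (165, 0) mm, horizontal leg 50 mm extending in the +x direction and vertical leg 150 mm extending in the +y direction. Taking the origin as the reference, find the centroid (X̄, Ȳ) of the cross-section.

X̄ = 95.55 mm, Ȳ = 71.71 mm

rectangular portion: A = 165 × 150 = 24750.00, centroid at (82.50, 75.00).
triangular portion: A = ½·50·150 = 3750.00, centroid at (181.67, 50.00).
ΣA = 28500.00 mm²
ΣAX̄ = (24750.00)(82.50) + (3750.00)(181.67) = 2723125.00 mm³
ΣAȲ = (24750.00)(75.00) + (3750.00)(50.00) = 2043750.00 mm³
X̄ = 2723125.00 / 28500.00 = 95.55 mm
Ȳ = 2043750.00 / 28500.00 = 71.71 mm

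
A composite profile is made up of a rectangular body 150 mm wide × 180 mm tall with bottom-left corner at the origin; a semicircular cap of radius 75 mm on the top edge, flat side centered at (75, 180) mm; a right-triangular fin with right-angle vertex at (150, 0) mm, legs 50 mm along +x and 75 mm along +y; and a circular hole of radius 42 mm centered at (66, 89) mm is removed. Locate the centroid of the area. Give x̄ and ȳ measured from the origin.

rectangular body: A = 150 × 180 = 27000.00, centroid at (75.00, 90.00).
semicircular top: A = ½π·75² = 8835.73, centroid at (75.00, 211.83).
triangular fin: A = ½·50·75 = 1875.00, centroid at (166.67, 25.00).
hole: A = −π·42² = -5541.77, centroid at (66.00, 89.00).
ΣA = 32168.96 mm², ΣAx̄ = 2634422.92 mm³, ΣAȳ = 3855338.80 mm³.
x̄ = 2634422.92/32168.96 = 81.89 mm; ȳ = 3855338.80/32168.96 = 119.85 mm.

x̄ = 81.89 mm, ȳ = 119.85 mm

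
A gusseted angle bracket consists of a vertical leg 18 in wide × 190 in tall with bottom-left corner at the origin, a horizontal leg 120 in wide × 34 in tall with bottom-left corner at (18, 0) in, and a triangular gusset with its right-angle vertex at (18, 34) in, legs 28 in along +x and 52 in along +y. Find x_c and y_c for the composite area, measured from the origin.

x_c = 44.84 in, y_c = 52.46 in

Part | A | x̄ᵢ | ȳᵢ | A·x̄ᵢ | A·ȳᵢ
vertical leg | 3420.00 | 9.00 | 95.00 | 30780.00 | 324900.00
horizontal leg | 4080.00 | 78.00 | 17.00 | 318240.00 | 69360.00
gusset | 728.00 | 27.33 | 51.33 | 19898.67 | 37370.67
Σ | 8228.00 |  |  | 368918.67 | 431630.67
x_c = 368918.67 / 8228.00 = 44.84 in
y_c = 431630.67 / 8228.00 = 52.46 in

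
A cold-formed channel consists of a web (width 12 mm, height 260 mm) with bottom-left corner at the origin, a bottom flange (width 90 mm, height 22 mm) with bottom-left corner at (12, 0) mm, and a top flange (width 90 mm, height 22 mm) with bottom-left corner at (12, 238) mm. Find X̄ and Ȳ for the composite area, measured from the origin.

X̄ = 34.53 mm, Ȳ = 130.00 mm

Part | A | x̄ᵢ | ȳᵢ | A·x̄ᵢ | A·ȳᵢ
web | 3120.00 | 6.00 | 130.00 | 18720.00 | 405600.00
bottom flange | 1980.00 | 57.00 | 11.00 | 112860.00 | 21780.00
top flange | 1980.00 | 57.00 | 249.00 | 112860.00 | 493020.00
Σ | 7080.00 |  |  | 244440.00 | 920400.00
X̄ = 244440.00 / 7080.00 = 34.53 mm
Ȳ = 920400.00 / 7080.00 = 130.00 mm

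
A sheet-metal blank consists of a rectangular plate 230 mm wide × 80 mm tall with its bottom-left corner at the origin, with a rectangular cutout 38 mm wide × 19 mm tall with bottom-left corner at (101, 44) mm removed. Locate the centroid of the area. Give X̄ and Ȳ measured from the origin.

X̄ = 114.80 mm, Ȳ = 39.45 mm

plate: A = 230 × 80 = 18400.00, centroid at (115.00, 40.00).
hole: A = −(38 × 19) = -722.00, centroid at (120.00, 53.50).
ΣA = 17678.00 mm²
ΣAX̄ = (18400.00)(115.00) + (-722.00)(120.00) = 2029360.00 mm³
ΣAȲ = (18400.00)(40.00) + (-722.00)(53.50) = 697373.00 mm³
X̄ = 2029360.00 / 17678.00 = 114.80 mm
Ȳ = 697373.00 / 17678.00 = 39.45 mm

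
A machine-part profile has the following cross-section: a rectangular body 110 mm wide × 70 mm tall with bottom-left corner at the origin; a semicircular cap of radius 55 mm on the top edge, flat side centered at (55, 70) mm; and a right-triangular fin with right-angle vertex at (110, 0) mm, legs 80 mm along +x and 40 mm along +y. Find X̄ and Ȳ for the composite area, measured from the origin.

X̄ = 64.30 mm, Ȳ = 52.26 mm

rectangular body: A = 110 × 70 = 7700.00, centroid at (55.00, 35.00).
semicircular top: A = ½π·55² = 4751.66, centroid at (55.00, 93.34).
triangular fin: A = ½·80·40 = 1600.00, centroid at (136.67, 13.33).
ΣA = 14051.66 mm², ΣAX̄ = 903507.91 mm³, ΣAȲ = 734366.12 mm³.
X̄ = 903507.91/14051.66 = 64.30 mm; Ȳ = 734366.12/14051.66 = 52.26 mm.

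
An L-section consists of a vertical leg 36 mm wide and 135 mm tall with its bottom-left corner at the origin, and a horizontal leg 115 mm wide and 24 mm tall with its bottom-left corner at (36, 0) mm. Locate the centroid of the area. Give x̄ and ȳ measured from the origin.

x̄ = 45.35 mm, ȳ = 47.40 mm

vertical leg: A = 36 × 135 = 4860.00, centroid at (18.00, 67.50).
horizontal leg: A = 115 × 24 = 2760.00, centroid at (93.50, 12.00).
ΣA = 7620.00 mm², ΣAx̄ = 345540.00 mm³, ΣAȳ = 361170.00 mm³.
x̄ = 345540.00/7620.00 = 45.35 mm; ȳ = 361170.00/7620.00 = 47.40 mm.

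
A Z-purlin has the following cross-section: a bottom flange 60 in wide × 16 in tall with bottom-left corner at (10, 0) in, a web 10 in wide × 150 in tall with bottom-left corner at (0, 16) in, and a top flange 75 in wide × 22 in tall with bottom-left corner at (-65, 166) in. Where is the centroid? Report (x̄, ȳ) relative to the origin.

bottom flange: A = 60 × 16 = 960.00, centroid at (40.00, 8.00).
web: A = 10 × 150 = 1500.00, centroid at (5.00, 91.00).
top flange: A = 75 × 22 = 1650.00, centroid at (-27.50, 177.00).
ΣA = 4110.00 in², ΣAx̄ = 525.00 in³, ΣAȳ = 436230.00 in³.
x̄ = 525.00/4110.00 = 0.13 in; ȳ = 436230.00/4110.00 = 106.14 in.

x̄ = 0.13 in, ȳ = 106.14 in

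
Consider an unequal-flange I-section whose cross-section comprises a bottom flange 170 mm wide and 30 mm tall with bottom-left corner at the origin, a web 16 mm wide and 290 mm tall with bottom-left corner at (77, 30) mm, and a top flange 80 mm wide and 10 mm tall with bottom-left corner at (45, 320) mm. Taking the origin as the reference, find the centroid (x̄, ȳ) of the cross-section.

bottom flange: A = 170 × 30 = 5100.00, centroid at (85.00, 15.00).
web: A = 16 × 290 = 4640.00, centroid at (85.00, 175.00).
top flange: A = 80 × 10 = 800.00, centroid at (85.00, 325.00).
ΣA = 10540.00 mm²
ΣAx̄ = (5100.00)(85.00) + (4640.00)(85.00) + (800.00)(85.00) = 895900.00 mm³
ΣAȳ = (5100.00)(15.00) + (4640.00)(175.00) + (800.00)(325.00) = 1148500.00 mm³
x̄ = 895900.00 / 10540.00 = 85.00 mm
ȳ = 1148500.00 / 10540.00 = 108.97 mm

x̄ = 85.00 mm, ȳ = 108.97 mm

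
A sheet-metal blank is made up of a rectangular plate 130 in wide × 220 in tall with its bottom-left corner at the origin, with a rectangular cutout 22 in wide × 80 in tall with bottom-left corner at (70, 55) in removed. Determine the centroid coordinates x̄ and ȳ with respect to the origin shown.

x̄ = 63.95 in, ȳ = 110.98 in

plate: A = 130 × 220 = 28600.00, centroid at (65.00, 110.00).
hole: A = −(22 × 80) = -1760.00, centroid at (81.00, 95.00).
ΣA = 26840.00 in², ΣAx̄ = 1716440.00 in³, ΣAȳ = 2978800.00 in³.
x̄ = 1716440.00/26840.00 = 63.95 in; ȳ = 2978800.00/26840.00 = 110.98 in.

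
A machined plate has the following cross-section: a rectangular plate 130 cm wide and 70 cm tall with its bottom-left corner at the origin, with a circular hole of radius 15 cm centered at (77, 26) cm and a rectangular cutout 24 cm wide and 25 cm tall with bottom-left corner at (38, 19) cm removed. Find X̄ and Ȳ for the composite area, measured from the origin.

plate: A = 130 × 70 = 9100.00, centroid at (65.00, 35.00).
hole 1: A = −π·15² = -706.86, centroid at (77.00, 26.00).
hole 2: A = −(24 × 25) = -600.00, centroid at (50.00, 31.50).
ΣA = 7793.14 cm², ΣAX̄ = 507071.91 cm³, ΣAȲ = 281221.68 cm³.
X̄ = 507071.91/7793.14 = 65.07 cm; Ȳ = 281221.68/7793.14 = 36.09 cm.

X̄ = 65.07 cm, Ȳ = 36.09 cm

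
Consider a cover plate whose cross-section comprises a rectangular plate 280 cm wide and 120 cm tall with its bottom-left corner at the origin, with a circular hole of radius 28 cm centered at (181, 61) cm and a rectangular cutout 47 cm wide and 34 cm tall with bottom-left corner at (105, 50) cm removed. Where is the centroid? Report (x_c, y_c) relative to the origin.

plate: A = 280 × 120 = 33600.00, centroid at (140.00, 60.00).
hole 1: A = −π·28² = -2463.01, centroid at (181.00, 61.00).
hole 2: A = −(47 × 34) = -1598.00, centroid at (128.50, 67.00).
ΣA = 29538.99 cm²
ΣAx_c = (33600.00)(140.00) + (-2463.01)(181.00) + (-1598.00)(128.50) = 4052852.44 cm³
ΣAy_c = (33600.00)(60.00) + (-2463.01)(61.00) + (-1598.00)(67.00) = 1758690.47 cm³
x_c = 4052852.44 / 29538.99 = 137.20 cm
y_c = 1758690.47 / 29538.99 = 59.54 cm

x_c = 137.20 cm, y_c = 59.54 cm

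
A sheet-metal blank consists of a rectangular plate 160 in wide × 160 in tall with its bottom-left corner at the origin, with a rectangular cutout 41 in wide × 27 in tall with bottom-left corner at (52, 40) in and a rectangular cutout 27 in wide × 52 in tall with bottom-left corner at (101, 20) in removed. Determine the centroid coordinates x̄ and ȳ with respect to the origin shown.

x̄ = 78.26 in, ȳ = 83.34 in

plate: A = 160 × 160 = 25600.00, centroid at (80.00, 80.00).
hole 1: A = −(41 × 27) = -1107.00, centroid at (72.50, 53.50).
hole 2: A = −(27 × 52) = -1404.00, centroid at (114.50, 46.00).
ΣA = 23089.00 in², ΣAx̄ = 1806984.50 in³, ΣAȳ = 1924191.50 in³.
x̄ = 1806984.50/23089.00 = 78.26 in; ȳ = 1924191.50/23089.00 = 83.34 in.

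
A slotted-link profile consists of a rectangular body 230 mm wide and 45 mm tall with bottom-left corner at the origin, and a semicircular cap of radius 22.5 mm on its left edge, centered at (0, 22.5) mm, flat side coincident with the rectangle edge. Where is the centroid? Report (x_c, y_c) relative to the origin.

rectangular body: A = 230 × 45 = 10350.00, centroid at (115.00, 22.50).
semicircular end: A = ½π·22.5² = 795.22, centroid at (-9.55, 22.50).
ΣA = 11145.22 mm²
ΣAx_c = (10350.00)(115.00) + (795.22)(-9.55) = 1182656.25 mm³
ΣAy_c = (10350.00)(22.50) + (795.22)(22.50) = 250767.35 mm³
x_c = 1182656.25 / 11145.22 = 106.11 mm
y_c = 250767.35 / 11145.22 = 22.50 mm

x_c = 106.11 mm, y_c = 22.50 mm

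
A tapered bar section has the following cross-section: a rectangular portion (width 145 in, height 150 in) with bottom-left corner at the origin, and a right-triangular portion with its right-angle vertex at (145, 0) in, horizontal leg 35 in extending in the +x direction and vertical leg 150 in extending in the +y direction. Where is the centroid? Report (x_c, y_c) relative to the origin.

Part | A | x̄ᵢ | ȳᵢ | A·x̄ᵢ | A·ȳᵢ
rectangular portion | 21750.00 | 72.50 | 75.00 | 1576875.00 | 1631250.00
triangular portion | 2625.00 | 156.67 | 50.00 | 411250.00 | 131250.00
Σ | 24375.00 |  |  | 1988125.00 | 1762500.00
x_c = 1988125.00 / 24375.00 = 81.56 in
y_c = 1762500.00 / 24375.00 = 72.31 in

x_c = 81.56 in, y_c = 72.31 in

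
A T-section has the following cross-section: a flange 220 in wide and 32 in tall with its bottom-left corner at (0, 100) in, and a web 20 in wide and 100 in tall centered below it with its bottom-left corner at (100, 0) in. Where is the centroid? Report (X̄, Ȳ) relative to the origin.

X̄ = 110.00 in, Ȳ = 101.40 in

Part | A | x̄ᵢ | ȳᵢ | A·x̄ᵢ | A·ȳᵢ
web | 2000.00 | 110.00 | 50.00 | 220000.00 | 100000.00
flange | 7040.00 | 110.00 | 116.00 | 774400.00 | 816640.00
Σ | 9040.00 |  |  | 994400.00 | 916640.00
X̄ = 994400.00 / 9040.00 = 110.00 in
Ȳ = 916640.00 / 9040.00 = 101.40 in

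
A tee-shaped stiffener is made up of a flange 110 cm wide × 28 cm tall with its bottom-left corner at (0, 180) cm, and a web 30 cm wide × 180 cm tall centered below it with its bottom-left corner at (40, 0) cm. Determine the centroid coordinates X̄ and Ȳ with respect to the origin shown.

Part | A | x̄ᵢ | ȳᵢ | A·x̄ᵢ | A·ȳᵢ
web | 5400.00 | 55.00 | 90.00 | 297000.00 | 486000.00
flange | 3080.00 | 55.00 | 194.00 | 169400.00 | 597520.00
Σ | 8480.00 |  |  | 466400.00 | 1083520.00
X̄ = 466400.00 / 8480.00 = 55.00 cm
Ȳ = 1083520.00 / 8480.00 = 127.77 cm

X̄ = 55.00 cm, Ȳ = 127.77 cm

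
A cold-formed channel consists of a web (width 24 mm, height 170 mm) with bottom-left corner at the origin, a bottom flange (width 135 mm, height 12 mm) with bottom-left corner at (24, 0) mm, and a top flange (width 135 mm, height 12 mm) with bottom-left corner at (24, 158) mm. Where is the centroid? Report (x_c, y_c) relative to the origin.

x_c = 47.19 mm, y_c = 85.00 mm

Part | A | x̄ᵢ | ȳᵢ | A·x̄ᵢ | A·ȳᵢ
web | 4080.00 | 12.00 | 85.00 | 48960.00 | 346800.00
bottom flange | 1620.00 | 91.50 | 6.00 | 148230.00 | 9720.00
top flange | 1620.00 | 91.50 | 164.00 | 148230.00 | 265680.00
Σ | 7320.00 |  |  | 345420.00 | 622200.00
x_c = 345420.00 / 7320.00 = 47.19 mm
y_c = 622200.00 / 7320.00 = 85.00 mm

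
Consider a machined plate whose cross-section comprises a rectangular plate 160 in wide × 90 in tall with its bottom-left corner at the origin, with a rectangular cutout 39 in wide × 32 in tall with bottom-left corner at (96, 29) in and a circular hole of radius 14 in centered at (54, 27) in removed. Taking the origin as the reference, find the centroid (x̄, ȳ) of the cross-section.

x̄ = 77.74 in, ȳ = 45.88 in

plate: A = 160 × 90 = 14400.00, centroid at (80.00, 45.00).
hole 1: A = −(39 × 32) = -1248.00, centroid at (115.50, 45.00).
hole 2: A = −π·14² = -615.75, centroid at (54.00, 27.00).
ΣA = 12536.25 in², ΣAx̄ = 974605.38 in³, ΣAȳ = 575214.69 in³.
x̄ = 974605.38/12536.25 = 77.74 in; ȳ = 575214.69/12536.25 = 45.88 in.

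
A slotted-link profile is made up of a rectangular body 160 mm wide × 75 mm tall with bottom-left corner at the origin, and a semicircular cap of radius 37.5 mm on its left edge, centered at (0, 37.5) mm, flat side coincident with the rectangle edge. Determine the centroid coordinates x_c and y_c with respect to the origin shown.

x_c = 65.09 mm, y_c = 37.50 mm

rectangular body: A = 160 × 75 = 12000.00, centroid at (80.00, 37.50).
semicircular end: A = ½π·37.5² = 2208.93, centroid at (-15.92, 37.50).
ΣA = 14208.93 mm²
ΣAx_c = (12000.00)(80.00) + (2208.93)(-15.92) = 924843.75 mm³
ΣAy_c = (12000.00)(37.50) + (2208.93)(37.50) = 532834.96 mm³
x_c = 924843.75 / 14208.93 = 65.09 mm
y_c = 532834.96 / 14208.93 = 37.50 mm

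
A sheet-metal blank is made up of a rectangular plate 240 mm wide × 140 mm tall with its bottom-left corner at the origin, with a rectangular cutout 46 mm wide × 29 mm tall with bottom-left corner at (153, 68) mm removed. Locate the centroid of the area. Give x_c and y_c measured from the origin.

x_c = 117.68 mm, y_c = 69.48 mm

plate: A = 240 × 140 = 33600.00, centroid at (120.00, 70.00).
hole: A = −(46 × 29) = -1334.00, centroid at (176.00, 82.50).
ΣA = 32266.00 mm², ΣAx_c = 3797216.00 mm³, ΣAy_c = 2241945.00 mm³.
x_c = 3797216.00/32266.00 = 117.68 mm; y_c = 2241945.00/32266.00 = 69.48 mm.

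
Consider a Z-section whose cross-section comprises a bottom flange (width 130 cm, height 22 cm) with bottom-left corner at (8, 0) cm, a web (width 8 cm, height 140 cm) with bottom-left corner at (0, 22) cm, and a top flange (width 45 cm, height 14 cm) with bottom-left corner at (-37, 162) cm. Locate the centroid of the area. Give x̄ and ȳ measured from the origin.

Part | A | x̄ᵢ | ȳᵢ | A·x̄ᵢ | A·ȳᵢ
bottom flange | 2860.00 | 73.00 | 11.00 | 208780.00 | 31460.00
web | 1120.00 | 4.00 | 92.00 | 4480.00 | 103040.00
top flange | 630.00 | -14.50 | 169.00 | -9135.00 | 106470.00
Σ | 4610.00 |  |  | 204125.00 | 240970.00
x̄ = 204125.00 / 4610.00 = 44.28 cm
ȳ = 240970.00 / 4610.00 = 52.27 cm

x̄ = 44.28 cm, ȳ = 52.27 cm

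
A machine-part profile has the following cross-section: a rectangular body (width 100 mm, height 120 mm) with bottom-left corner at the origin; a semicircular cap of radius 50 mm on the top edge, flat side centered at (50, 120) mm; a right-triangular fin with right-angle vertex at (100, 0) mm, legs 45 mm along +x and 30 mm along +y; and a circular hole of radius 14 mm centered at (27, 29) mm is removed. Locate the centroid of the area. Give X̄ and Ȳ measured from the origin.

rectangular body: A = 100 × 120 = 12000.00, centroid at (50.00, 60.00).
semicircular top: A = ½π·50² = 3926.99, centroid at (50.00, 141.22).
triangular fin: A = ½·45·30 = 675.00, centroid at (115.00, 10.00).
hole: A = −π·14² = -615.75, centroid at (27.00, 29.00).
ΣA = 15986.24 mm², ΣAX̄ = 857349.23 mm³, ΣAȲ = 1263465.42 mm³.
X̄ = 857349.23/15986.24 = 53.63 mm; Ȳ = 1263465.42/15986.24 = 79.03 mm.

X̄ = 53.63 mm, Ȳ = 79.03 mm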